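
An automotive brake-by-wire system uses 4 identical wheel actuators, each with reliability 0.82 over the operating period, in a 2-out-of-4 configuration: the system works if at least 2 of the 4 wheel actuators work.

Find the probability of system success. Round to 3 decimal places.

R = Σ_{i=2}^{4} C(4,i) p^i (1−p)^{4−i} with p = 0.82
C(4,2)·0.82^2·0.18^2 = 0.13071
C(4,3)·0.82^3·0.18^1 = 0.39698
C(4,4)·0.82^4·0.18^0 = 0.45212
Sum = 0.980

0.980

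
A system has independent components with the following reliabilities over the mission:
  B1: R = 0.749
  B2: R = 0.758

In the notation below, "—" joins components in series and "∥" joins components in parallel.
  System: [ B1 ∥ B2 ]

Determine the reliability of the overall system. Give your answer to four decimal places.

0.9393

Parallel (B1 and B2): 1 − (1 − 0.749000)(1 − 0.758000) = 0.9393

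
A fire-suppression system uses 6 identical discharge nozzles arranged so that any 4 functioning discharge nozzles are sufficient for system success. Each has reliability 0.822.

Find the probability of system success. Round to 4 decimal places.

0.9263

R = Σ_{i=4}^{6} C(6,i) p^i (1−p)^{6−i} with p = 0.822
C(6,4)·0.822^4·0.178^2 = 0.216979
C(6,5)·0.822^5·0.178^1 = 0.400802
C(6,6)·0.822^6·0.178^0 = 0.308483
Sum = 0.9263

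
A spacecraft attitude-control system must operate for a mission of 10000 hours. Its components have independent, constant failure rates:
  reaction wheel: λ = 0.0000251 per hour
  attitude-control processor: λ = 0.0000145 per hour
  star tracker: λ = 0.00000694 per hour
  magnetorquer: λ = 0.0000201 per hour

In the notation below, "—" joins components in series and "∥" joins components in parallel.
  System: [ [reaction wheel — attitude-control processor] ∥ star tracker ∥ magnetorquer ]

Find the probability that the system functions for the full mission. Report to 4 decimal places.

0.9960

R(reaction wheel) = exp(−0.0000251 × 10000) = 0.778022
R(attitude-control processor) = exp(−0.0000145 × 10000) = 0.865022
R(star tracker) = exp(−0.00000694 × 10000) = 0.932953
R(magnetorquer) = exp(−0.0000201 × 10000) = 0.817912
Series (reaction wheel and attitude-control processor): 0.778022 × 0.865022 = 0.673006
Parallel ([0.673006], star tracker, and magnetorquer): 1 − (1 − 0.673006)(1 − 0.932953)(1 − 0.817912) = 0.9960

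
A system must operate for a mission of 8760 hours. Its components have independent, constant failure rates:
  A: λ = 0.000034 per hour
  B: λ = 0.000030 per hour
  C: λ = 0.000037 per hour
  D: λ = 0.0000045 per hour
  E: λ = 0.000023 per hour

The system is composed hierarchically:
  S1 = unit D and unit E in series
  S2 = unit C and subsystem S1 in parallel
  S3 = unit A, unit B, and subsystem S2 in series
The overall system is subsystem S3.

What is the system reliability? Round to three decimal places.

R(A) = exp(−0.000034 × 8760) = 0.74242
R(B) = exp(−0.000030 × 8760) = 0.76890
R(C) = exp(−0.000037 × 8760) = 0.72316
R(D) = exp(−0.0000045 × 8760) = 0.96135
R(E) = exp(−0.000023 × 8760) = 0.81752
Series (D and E): 0.96135 × 0.81752 = 0.78592
Parallel (C and [0.78592]): 1 − (1 − 0.72316)(1 − 0.78592) = 0.94073
Series (A, B, and [0.94073]): 0.74242 × 0.76890 × 0.94073 = 0.537

0.537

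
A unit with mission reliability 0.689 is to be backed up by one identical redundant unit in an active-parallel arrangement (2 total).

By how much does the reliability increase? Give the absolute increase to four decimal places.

R_before = 0.689
R_after = 1 − (1 − 0.689)^2 = 0.9033
ΔR = 0.9033 − 0.689 = 0.2143

0.2143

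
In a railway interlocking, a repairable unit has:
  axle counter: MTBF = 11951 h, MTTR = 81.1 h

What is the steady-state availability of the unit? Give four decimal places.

A(axle counter) = MTBF/(MTBF+MTTR) = 11951/(11951+81.1) = 0.9933

0.9933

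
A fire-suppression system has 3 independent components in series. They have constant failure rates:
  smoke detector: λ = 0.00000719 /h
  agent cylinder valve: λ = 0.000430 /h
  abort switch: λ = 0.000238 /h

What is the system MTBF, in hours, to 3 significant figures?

1480

Series of exponential components: λ_sys = Σ λ_i
λ_sys = 0.00000719 + 0.000430 + 0.000238 = 6.7519e-04 /h
MTBF = 1 / λ_sys = 1480 h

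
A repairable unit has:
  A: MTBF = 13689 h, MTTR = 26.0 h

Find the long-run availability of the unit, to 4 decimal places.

0.9981

A(A) = MTBF/(MTBF+MTTR) = 13689/(13689+26.0) = 0.9981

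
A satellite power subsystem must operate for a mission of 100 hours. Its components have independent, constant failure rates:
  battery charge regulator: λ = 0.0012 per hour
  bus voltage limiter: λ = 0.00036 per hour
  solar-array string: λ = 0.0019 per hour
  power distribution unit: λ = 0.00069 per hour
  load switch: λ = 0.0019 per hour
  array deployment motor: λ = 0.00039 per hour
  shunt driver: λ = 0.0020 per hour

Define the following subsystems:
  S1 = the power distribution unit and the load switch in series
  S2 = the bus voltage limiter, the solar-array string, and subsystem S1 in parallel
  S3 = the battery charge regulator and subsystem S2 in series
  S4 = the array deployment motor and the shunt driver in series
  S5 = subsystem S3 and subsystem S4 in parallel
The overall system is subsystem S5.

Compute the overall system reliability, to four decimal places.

R(battery charge regulator) = exp(−0.0012 × 100) = 0.886920
R(bus voltage limiter) = exp(−0.00036 × 100) = 0.964640
R(solar-array string) = exp(−0.0019 × 100) = 0.826959
R(power distribution unit) = exp(−0.00069 × 100) = 0.933327
R(load switch) = exp(−0.0019 × 100) = 0.826959
R(array deployment motor) = exp(−0.00039 × 100) = 0.961751
R(shunt driver) = exp(−0.0020 × 100) = 0.818731
Series (power distribution unit and load switch): 0.933327 × 0.826959 = 0.771823
Parallel (bus voltage limiter, solar-array string, and [0.771823]): 1 − (1 − 0.964640)(1 − 0.826959)(1 − 0.771823) = 0.998604
Series (battery charge regulator and [0.998604]): 0.886920 × 0.998604 = 0.885682
Series (array deployment motor and shunt driver): 0.961751 × 0.818731 = 0.787415
Parallel ([0.885682] and [0.787415]): 1 − (1 − 0.885682)(1 − 0.787415) = 0.9757

0.9757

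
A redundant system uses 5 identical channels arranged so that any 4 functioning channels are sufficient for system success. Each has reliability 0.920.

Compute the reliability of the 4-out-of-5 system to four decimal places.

R = Σ_{i=4}^{5} C(5,i) p^i (1−p)^{5−i} with p = 0.920
C(5,4)·0.920^4·0.080^1 = 0.286557
C(5,5)·0.920^5·0.080^0 = 0.659082
Sum = 0.9456

0.9456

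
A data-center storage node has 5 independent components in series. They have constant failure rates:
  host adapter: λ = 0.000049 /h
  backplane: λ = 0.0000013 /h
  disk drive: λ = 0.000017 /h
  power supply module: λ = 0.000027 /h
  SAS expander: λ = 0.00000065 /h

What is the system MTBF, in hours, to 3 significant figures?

Series of exponential components: λ_sys = Σ λ_i
λ_sys = 0.000049 + 0.0000013 + 0.000017 + 0.000027 + 0.00000065 = 9.4950e-05 /h
MTBF = 1 / λ_sys = 10500 h

10500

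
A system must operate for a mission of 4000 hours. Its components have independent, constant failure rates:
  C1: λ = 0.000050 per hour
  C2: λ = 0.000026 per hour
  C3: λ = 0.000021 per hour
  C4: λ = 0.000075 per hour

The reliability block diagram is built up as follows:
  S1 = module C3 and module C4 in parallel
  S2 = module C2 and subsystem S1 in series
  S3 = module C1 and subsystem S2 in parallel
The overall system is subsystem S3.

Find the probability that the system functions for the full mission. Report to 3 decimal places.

0.979

R(C1) = exp(−0.000050 × 4000) = 0.81873
R(C2) = exp(−0.000026 × 4000) = 0.90123
R(C3) = exp(−0.000021 × 4000) = 0.91943
R(C4) = exp(−0.000075 × 4000) = 0.74082
Parallel (C3 and C4): 1 − (1 − 0.91943)(1 − 0.74082) = 0.97912
Series (C2 and [0.97912]): 0.90123 × 0.97912 = 0.88241
Parallel (C1 and [0.88241]): 1 − (1 − 0.81873)(1 − 0.88241) = 0.979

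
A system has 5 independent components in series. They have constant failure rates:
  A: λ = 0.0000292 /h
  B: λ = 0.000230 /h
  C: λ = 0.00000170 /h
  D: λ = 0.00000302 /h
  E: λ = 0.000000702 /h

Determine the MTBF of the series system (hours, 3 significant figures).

3780

Series of exponential components: λ_sys = Σ λ_i
λ_sys = 0.0000292 + 0.000230 + 0.00000170 + 0.00000302 + 0.000000702 = 2.6462e-04 /h
MTBF = 1 / λ_sys = 3780 h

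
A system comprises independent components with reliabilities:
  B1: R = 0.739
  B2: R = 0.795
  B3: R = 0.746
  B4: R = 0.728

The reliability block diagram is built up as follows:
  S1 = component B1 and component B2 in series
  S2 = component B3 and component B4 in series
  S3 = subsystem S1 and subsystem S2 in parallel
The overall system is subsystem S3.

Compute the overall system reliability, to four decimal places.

0.8115

Series (B1 and B2): 0.739000 × 0.795000 = 0.587505
Series (B3 and B4): 0.746000 × 0.728000 = 0.543088
Parallel ([0.587505] and [0.543088]): 1 − (1 − 0.587505)(1 − 0.543088) = 0.8115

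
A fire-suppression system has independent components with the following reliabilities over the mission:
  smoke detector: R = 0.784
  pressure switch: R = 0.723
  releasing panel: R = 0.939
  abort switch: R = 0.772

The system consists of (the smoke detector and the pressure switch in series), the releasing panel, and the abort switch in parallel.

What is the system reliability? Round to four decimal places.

Series (smoke detector and pressure switch): 0.784000 × 0.723000 = 0.566832
Parallel ([0.566832], releasing panel, and abort switch): 1 − (1 − 0.566832)(1 − 0.939000)(1 − 0.772000) = 0.9940

0.9940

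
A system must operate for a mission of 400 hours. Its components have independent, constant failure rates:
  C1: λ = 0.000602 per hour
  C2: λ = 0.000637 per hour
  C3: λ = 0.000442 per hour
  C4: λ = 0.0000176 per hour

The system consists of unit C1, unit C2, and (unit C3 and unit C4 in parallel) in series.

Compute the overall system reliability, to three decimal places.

0.609

R(C1) = exp(−0.000602 × 400) = 0.78600
R(C2) = exp(−0.000637 × 400) = 0.77507
R(C3) = exp(−0.000442 × 400) = 0.83795
R(C4) = exp(−0.0000176 × 400) = 0.99298
Parallel (C3 and C4): 1 − (1 − 0.83795)(1 − 0.99298) = 0.99886
Series (C1, C2, and [0.99886]): 0.78600 × 0.77507 × 0.99886 = 0.609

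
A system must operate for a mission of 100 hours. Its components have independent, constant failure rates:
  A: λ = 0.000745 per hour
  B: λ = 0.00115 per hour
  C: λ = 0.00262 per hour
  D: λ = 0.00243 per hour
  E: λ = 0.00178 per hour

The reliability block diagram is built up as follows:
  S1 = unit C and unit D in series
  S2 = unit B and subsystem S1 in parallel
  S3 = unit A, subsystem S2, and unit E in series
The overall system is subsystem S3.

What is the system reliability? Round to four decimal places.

R(A) = exp(−0.000745 × 100) = 0.928207
R(B) = exp(−0.00115 × 100) = 0.891366
R(C) = exp(−0.00262 × 100) = 0.769511
R(D) = exp(−0.00243 × 100) = 0.784272
R(E) = exp(−0.00178 × 100) = 0.836942
Series (C and D): 0.769511 × 0.784272 = 0.603506
Parallel (B and [0.603506]): 1 − (1 − 0.891366)(1 − 0.603506) = 0.956927
Series (A, [0.956927], and E): 0.928207 × 0.956927 × 0.836942 = 0.7434

0.7434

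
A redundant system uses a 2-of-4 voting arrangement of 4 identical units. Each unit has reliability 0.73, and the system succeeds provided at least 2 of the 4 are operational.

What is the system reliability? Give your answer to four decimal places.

R = Σ_{i=2}^{4} C(4,i) p^i (1−p)^{4−i} with p = 0.73
C(4,2)·0.73^2·0.27^2 = 0.233090
C(4,3)·0.73^3·0.27^1 = 0.420138
C(4,4)·0.73^4·0.27^0 = 0.283982
Sum = 0.9372

0.9372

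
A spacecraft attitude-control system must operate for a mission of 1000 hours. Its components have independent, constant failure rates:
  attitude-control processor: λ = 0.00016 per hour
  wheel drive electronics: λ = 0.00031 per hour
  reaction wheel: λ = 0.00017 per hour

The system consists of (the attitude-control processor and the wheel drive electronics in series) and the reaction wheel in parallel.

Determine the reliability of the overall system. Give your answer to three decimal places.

0.941

R(attitude-control processor) = exp(−0.00016 × 1000) = 0.85214
R(wheel drive electronics) = exp(−0.00031 × 1000) = 0.73345
R(reaction wheel) = exp(−0.00017 × 1000) = 0.84366
Series (attitude-control processor and wheel drive electronics): 0.85214 × 0.73345 = 0.62500
Parallel ([0.62500] and reaction wheel): 1 − (1 − 0.62500)(1 − 0.84366) = 0.941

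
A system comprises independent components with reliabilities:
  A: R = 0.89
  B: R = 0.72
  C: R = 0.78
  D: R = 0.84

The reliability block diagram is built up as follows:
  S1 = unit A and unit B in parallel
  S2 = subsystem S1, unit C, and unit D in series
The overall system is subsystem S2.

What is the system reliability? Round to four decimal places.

0.6350

Parallel (A and B): 1 − (1 − 0.890000)(1 − 0.720000) = 0.969200
Series ([0.969200], C, and D): 0.969200 × 0.780000 × 0.840000 = 0.6350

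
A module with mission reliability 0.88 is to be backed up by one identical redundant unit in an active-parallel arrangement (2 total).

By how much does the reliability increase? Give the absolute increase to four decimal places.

0.1056

R_before = 0.88
R_after = 1 − (1 − 0.88)^2 = 0.9856
ΔR = 0.9856 − 0.88 = 0.1056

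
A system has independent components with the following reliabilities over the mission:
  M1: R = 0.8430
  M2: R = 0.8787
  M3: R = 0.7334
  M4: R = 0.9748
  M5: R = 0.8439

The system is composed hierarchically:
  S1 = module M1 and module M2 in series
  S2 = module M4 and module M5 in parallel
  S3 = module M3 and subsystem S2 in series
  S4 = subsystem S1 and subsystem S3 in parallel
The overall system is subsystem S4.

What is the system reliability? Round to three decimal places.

0.930

Series (M1 and M2): 0.84300 × 0.87870 = 0.74074
Parallel (M4 and M5): 1 − (1 − 0.97480)(1 − 0.84390) = 0.99607
Series (M3 and [0.99607]): 0.73340 × 0.99607 = 0.73052
Parallel ([0.74074] and [0.73052]): 1 − (1 − 0.74074)(1 − 0.73052) = 0.930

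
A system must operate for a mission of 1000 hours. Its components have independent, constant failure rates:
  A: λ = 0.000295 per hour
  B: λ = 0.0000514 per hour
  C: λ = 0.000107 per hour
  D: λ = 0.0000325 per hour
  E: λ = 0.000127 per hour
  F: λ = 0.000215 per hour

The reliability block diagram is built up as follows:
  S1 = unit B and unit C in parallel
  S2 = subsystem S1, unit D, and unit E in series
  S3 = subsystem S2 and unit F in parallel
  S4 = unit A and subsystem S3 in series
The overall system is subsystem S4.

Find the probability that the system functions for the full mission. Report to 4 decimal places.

R(A) = exp(−0.000295 × 1000) = 0.744532
R(B) = exp(−0.0000514 × 1000) = 0.949899
R(C) = exp(−0.000107 × 1000) = 0.898526
R(D) = exp(−0.0000325 × 1000) = 0.968022
R(E) = exp(−0.000127 × 1000) = 0.880734
R(F) = exp(−0.000215 × 1000) = 0.806541
Parallel (B and C): 1 − (1 − 0.949899)(1 − 0.898526) = 0.994916
Series ([0.994916], D, and E): 0.994916 × 0.968022 × 0.880734 = 0.848235
Parallel ([0.848235] and F): 1 − (1 − 0.848235)(1 − 0.806541) = 0.970640
Series (A and [0.970640]): 0.744532 × 0.970640 = 0.7227

0.7227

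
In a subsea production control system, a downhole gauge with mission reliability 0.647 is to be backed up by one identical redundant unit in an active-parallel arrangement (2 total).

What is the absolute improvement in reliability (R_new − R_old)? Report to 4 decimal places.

R_before = 0.647
R_after = 1 − (1 − 0.647)^2 = 0.8754
ΔR = 0.8754 − 0.647 = 0.2284

0.2284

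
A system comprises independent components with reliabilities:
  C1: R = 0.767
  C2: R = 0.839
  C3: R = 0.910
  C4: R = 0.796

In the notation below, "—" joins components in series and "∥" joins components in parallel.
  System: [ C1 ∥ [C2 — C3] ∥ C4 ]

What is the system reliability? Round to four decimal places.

Series (C2 and C3): 0.839000 × 0.910000 = 0.763490
Parallel (C1, [0.763490], and C4): 1 − (1 − 0.767000)(1 − 0.763490)(1 − 0.796000) = 0.9888

0.9888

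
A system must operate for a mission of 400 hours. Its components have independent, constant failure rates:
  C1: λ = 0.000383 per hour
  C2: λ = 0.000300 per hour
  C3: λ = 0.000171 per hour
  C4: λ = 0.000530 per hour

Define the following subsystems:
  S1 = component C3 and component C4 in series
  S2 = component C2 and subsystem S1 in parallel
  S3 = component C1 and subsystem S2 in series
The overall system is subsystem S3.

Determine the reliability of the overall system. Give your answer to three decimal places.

R(C1) = exp(−0.000383 × 400) = 0.85796
R(C2) = exp(−0.000300 × 400) = 0.88692
R(C3) = exp(−0.000171 × 400) = 0.93389
R(C4) = exp(−0.000530 × 400) = 0.80896
Series (C3 and C4): 0.93389 × 0.80896 = 0.75548
Parallel (C2 and [0.75548]): 1 − (1 − 0.88692)(1 − 0.75548) = 0.97235
Series (C1 and [0.97235]): 0.85796 × 0.97235 = 0.834

0.834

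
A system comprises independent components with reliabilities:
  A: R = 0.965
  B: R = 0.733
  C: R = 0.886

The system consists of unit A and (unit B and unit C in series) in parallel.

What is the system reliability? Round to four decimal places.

Series (B and C): 0.733000 × 0.886000 = 0.649438
Parallel (A and [0.649438]): 1 − (1 − 0.965000)(1 − 0.649438) = 0.9877

0.9877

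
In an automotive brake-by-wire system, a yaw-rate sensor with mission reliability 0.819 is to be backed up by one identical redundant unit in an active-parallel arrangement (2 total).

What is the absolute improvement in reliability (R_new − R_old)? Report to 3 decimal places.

0.148

R_before = 0.819
R_after = 1 − (1 − 0.819)^2 = 0.967
ΔR = 0.967 − 0.819 = 0.148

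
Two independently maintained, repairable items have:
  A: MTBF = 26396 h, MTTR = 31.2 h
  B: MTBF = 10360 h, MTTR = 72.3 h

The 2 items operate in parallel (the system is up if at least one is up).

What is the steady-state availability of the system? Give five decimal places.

A(A) = MTBF/(MTBF+MTTR) = 26396/(26396+31.2) = 0.998819
A(B) = MTBF/(MTBF+MTTR) = 10360/(10360+72.3) = 0.993070
Parallel availability: 1 − (1 − 0.998819)(1 − 0.993070) = 0.99999

0.99999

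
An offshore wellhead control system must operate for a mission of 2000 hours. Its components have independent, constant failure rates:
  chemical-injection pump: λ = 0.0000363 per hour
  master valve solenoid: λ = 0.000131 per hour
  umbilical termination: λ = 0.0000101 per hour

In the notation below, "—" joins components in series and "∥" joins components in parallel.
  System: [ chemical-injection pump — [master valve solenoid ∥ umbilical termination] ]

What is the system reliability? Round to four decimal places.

0.9257

R(chemical-injection pump) = exp(−0.0000363 × 2000) = 0.929973
R(master valve solenoid) = exp(−0.000131 × 2000) = 0.769511
R(umbilical termination) = exp(−0.0000101 × 2000) = 0.980003
Parallel (master valve solenoid and umbilical termination): 1 − (1 − 0.769511)(1 − 0.980003) = 0.995391
Series (chemical-injection pump and [0.995391]): 0.929973 × 0.995391 = 0.9257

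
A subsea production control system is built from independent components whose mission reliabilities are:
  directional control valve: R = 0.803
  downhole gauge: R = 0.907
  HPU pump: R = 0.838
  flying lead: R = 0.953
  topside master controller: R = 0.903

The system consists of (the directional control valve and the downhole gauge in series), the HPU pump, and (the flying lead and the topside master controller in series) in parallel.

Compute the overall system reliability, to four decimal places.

0.9939

Series (directional control valve and downhole gauge): 0.803000 × 0.907000 = 0.728321
Series (flying lead and topside master controller): 0.953000 × 0.903000 = 0.860559
Parallel ([0.728321], HPU pump, and [0.860559]): 1 − (1 − 0.728321)(1 − 0.838000)(1 − 0.860559) = 0.9939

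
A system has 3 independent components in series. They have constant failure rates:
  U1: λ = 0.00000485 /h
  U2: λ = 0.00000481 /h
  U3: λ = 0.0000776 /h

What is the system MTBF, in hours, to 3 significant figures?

Series of exponential components: λ_sys = Σ λ_i
λ_sys = 0.00000485 + 0.00000481 + 0.0000776 = 8.7260e-05 /h
MTBF = 1 / λ_sys = 11500 h

11500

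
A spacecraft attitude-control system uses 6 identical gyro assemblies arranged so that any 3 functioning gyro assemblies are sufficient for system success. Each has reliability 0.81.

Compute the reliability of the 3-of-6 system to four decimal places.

0.9859

R = Σ_{i=3}^{6} C(6,i) p^i (1−p)^{6−i} with p = 0.81
C(6,3)·0.81^3·0.19^3 = 0.072903
C(6,4)·0.81^4·0.19^2 = 0.233098
C(6,5)·0.81^5·0.19^1 = 0.397493
C(6,6)·0.81^6·0.19^0 = 0.282430
Sum = 0.9859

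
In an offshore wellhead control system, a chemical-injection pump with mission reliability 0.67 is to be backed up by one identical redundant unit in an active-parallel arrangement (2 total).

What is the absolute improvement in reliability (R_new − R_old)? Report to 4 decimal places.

0.2211

R_before = 0.67
R_after = 1 − (1 − 0.67)^2 = 0.8911
ΔR = 0.8911 − 0.67 = 0.2211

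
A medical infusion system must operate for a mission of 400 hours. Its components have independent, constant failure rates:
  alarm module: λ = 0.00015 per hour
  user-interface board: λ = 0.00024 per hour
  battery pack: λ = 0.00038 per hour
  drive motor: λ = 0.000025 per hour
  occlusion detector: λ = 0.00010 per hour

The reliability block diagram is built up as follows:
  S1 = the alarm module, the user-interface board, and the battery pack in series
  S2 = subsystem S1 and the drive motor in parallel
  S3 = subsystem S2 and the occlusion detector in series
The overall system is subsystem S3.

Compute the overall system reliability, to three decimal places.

0.958

R(alarm module) = exp(−0.00015 × 400) = 0.94176
R(user-interface board) = exp(−0.00024 × 400) = 0.90846
R(battery pack) = exp(−0.00038 × 400) = 0.85899
R(drive motor) = exp(−0.000025 × 400) = 0.99005
R(occlusion detector) = exp(−0.00010 × 400) = 0.96079
Series (alarm module, user-interface board, and battery pack): 0.94176 × 0.90846 × 0.85899 = 0.73491
Parallel ([0.73491] and drive motor): 1 − (1 − 0.73491)(1 − 0.99005) = 0.99736
Series ([0.99736] and occlusion detector): 0.99736 × 0.96079 = 0.958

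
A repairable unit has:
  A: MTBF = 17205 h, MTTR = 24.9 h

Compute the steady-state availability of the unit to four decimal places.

A(A) = MTBF/(MTBF+MTTR) = 17205/(17205+24.9) = 0.9986

0.9986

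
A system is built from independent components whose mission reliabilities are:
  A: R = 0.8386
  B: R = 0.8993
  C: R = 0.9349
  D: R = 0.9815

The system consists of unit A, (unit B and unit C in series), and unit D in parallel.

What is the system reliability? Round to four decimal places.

0.9995

Series (B and C): 0.899300 × 0.934900 = 0.840756
Parallel (A, [0.840756], and D): 1 − (1 − 0.838600)(1 − 0.840756)(1 − 0.981500) = 0.9995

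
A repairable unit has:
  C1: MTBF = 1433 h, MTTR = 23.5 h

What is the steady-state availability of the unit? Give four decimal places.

0.9839

A(C1) = MTBF/(MTBF+MTTR) = 1433/(1433+23.5) = 0.9839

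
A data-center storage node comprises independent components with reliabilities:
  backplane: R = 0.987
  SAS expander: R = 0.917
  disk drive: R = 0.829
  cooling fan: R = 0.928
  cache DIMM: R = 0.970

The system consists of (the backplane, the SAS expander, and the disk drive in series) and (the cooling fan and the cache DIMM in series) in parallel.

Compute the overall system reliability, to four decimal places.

0.9751

Series (backplane, SAS expander, and disk drive): 0.987000 × 0.917000 × 0.829000 = 0.750310
Series (cooling fan and cache DIMM): 0.928000 × 0.970000 = 0.900160
Parallel ([0.750310] and [0.900160]): 1 − (1 − 0.750310)(1 − 0.900160) = 0.9751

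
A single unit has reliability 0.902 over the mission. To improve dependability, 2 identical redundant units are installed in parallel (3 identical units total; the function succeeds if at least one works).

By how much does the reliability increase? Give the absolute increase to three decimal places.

0.097

R_before = 0.902
R_after = 1 − (1 − 0.902)^3 = 0.999
ΔR = 0.999 − 0.902 = 0.097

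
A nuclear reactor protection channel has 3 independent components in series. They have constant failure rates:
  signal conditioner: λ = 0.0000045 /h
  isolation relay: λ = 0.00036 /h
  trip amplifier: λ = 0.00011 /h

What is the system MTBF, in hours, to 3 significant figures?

2110

Series of exponential components: λ_sys = Σ λ_i
λ_sys = 0.0000045 + 0.00036 + 0.00011 = 4.7450e-04 /h
MTBF = 1 / λ_sys = 2110 h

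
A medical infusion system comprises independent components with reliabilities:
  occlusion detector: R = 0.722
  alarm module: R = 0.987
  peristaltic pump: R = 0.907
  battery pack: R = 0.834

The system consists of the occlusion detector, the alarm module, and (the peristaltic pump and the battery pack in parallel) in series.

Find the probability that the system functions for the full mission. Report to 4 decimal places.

Parallel (peristaltic pump and battery pack): 1 − (1 − 0.907000)(1 − 0.834000) = 0.984562
Series (occlusion detector, alarm module, and [0.984562]): 0.722000 × 0.987000 × 0.984562 = 0.7016

0.7016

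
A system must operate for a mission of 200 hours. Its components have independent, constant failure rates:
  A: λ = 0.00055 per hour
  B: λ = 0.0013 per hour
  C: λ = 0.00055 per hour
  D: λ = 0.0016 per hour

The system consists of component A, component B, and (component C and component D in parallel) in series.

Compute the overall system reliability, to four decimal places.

R(A) = exp(−0.00055 × 200) = 0.895834
R(B) = exp(−0.0013 × 200) = 0.771052
R(C) = exp(−0.00055 × 200) = 0.895834
R(D) = exp(−0.0016 × 200) = 0.726149
Parallel (C and D): 1 − (1 − 0.895834)(1 − 0.726149) = 0.971474
Series (A, B, and [0.971474]): 0.895834 × 0.771052 × 0.971474 = 0.6710

0.6710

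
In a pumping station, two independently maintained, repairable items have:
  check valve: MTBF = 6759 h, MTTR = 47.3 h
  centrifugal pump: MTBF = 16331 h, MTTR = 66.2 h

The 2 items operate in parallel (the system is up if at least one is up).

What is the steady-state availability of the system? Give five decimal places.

A(check valve) = MTBF/(MTBF+MTTR) = 6759/(6759+47.3) = 0.993051
A(centrifugal pump) = MTBF/(MTBF+MTTR) = 16331/(16331+66.2) = 0.995963
Parallel availability: 1 − (1 − 0.993051)(1 − 0.995963) = 0.99997

0.99997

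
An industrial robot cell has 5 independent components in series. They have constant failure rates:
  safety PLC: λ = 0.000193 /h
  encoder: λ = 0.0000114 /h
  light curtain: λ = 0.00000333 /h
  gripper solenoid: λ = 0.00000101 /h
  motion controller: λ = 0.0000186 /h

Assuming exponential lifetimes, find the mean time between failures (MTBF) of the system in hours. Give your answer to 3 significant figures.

Series of exponential components: λ_sys = Σ λ_i
λ_sys = 0.000193 + 0.0000114 + 0.00000333 + 0.00000101 + 0.0000186 = 2.2734e-04 /h
MTBF = 1 / λ_sys = 4400 h

4400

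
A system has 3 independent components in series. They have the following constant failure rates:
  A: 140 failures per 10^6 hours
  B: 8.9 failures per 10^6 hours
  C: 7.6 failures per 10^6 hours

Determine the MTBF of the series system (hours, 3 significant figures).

Series of exponential components: λ_sys = Σ λ_i
λ_sys = 0.00014 + 0.0000089 + 0.0000076 = 1.5650e-04 /h
MTBF = 1 / λ_sys = 6390 h

6390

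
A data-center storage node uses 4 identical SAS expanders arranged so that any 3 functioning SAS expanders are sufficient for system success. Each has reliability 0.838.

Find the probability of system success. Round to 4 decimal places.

R = Σ_{i=3}^{4} C(4,i) p^i (1−p)^{4−i} with p = 0.838
C(4,3)·0.838^3·0.162^1 = 0.381335
C(4,4)·0.838^4·0.162^0 = 0.493147
Sum = 0.8745

0.8745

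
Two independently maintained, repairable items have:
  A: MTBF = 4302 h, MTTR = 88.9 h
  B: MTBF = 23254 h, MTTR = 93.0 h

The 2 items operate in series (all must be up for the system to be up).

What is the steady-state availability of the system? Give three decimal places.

0.976

A(A) = MTBF/(MTBF+MTTR) = 4302/(4302+88.9) = 0.979754
A(B) = MTBF/(MTBF+MTTR) = 23254/(23254+93.0) = 0.996017
Series availability: 0.979754 × 0.996017 = 0.976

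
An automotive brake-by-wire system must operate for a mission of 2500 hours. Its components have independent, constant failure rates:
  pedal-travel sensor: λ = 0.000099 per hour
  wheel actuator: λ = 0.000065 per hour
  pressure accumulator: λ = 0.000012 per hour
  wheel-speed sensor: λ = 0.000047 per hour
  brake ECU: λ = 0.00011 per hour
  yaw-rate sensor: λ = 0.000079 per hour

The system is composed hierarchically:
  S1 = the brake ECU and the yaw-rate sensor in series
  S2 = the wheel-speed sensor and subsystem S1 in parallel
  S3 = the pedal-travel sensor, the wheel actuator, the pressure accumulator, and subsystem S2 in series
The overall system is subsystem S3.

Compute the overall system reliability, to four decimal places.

0.6172

R(pedal-travel sensor) = exp(−0.000099 × 2500) = 0.780750
R(wheel actuator) = exp(−0.000065 × 2500) = 0.850016
R(pressure accumulator) = exp(−0.000012 × 2500) = 0.970446
R(wheel-speed sensor) = exp(−0.000047 × 2500) = 0.889141
R(brake ECU) = exp(−0.00011 × 2500) = 0.759572
R(yaw-rate sensor) = exp(−0.000079 × 2500) = 0.820780
Series (brake ECU and yaw-rate sensor): 0.759572 × 0.820780 = 0.623442
Parallel (wheel-speed sensor and [0.623442]): 1 − (1 − 0.889141)(1 − 0.623442) = 0.958255
Series (pedal-travel sensor, wheel actuator, pressure accumulator, and [0.958255]): 0.780750 × 0.850016 × 0.970446 × 0.958255 = 0.6172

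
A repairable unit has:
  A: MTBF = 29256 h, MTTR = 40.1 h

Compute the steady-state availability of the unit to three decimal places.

0.999

A(A) = MTBF/(MTBF+MTTR) = 29256/(29256+40.1) = 0.999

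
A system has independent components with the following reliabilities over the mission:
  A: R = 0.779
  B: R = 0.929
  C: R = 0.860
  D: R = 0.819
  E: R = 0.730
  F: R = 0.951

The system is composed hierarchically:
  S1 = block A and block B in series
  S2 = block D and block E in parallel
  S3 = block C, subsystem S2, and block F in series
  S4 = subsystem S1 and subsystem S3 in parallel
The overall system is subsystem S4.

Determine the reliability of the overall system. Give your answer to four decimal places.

0.9386

Series (A and B): 0.779000 × 0.929000 = 0.723691
Parallel (D and E): 1 − (1 − 0.819000)(1 − 0.730000) = 0.951130
Series (C, [0.951130], and F): 0.860000 × 0.951130 × 0.951000 = 0.777891
Parallel ([0.723691] and [0.777891]): 1 − (1 − 0.723691)(1 − 0.777891) = 0.9386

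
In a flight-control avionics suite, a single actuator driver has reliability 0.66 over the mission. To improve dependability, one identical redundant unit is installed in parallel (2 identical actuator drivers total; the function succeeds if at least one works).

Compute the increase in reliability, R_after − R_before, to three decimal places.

R_before = 0.66
R_after = 1 − (1 − 0.66)^2 = 0.884
ΔR = 0.884 − 0.66 = 0.224

0.224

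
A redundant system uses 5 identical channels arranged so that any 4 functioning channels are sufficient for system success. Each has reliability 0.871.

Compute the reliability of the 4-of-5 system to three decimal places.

R = Σ_{i=4}^{5} C(5,i) p^i (1−p)^{5−i} with p = 0.871
C(5,4)·0.871^4·0.129^1 = 0.37122
C(5,5)·0.871^5·0.129^0 = 0.50129
Sum = 0.873

0.873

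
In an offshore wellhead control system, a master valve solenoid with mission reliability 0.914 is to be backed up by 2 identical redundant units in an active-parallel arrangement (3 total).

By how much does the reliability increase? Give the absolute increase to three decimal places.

R_before = 0.914
R_after = 1 − (1 − 0.914)^3 = 0.999
ΔR = 0.999 − 0.914 = 0.085

0.085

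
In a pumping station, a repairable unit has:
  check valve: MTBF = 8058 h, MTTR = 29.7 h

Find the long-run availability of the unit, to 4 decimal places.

0.9963

A(check valve) = MTBF/(MTBF+MTTR) = 8058/(8058+29.7) = 0.9963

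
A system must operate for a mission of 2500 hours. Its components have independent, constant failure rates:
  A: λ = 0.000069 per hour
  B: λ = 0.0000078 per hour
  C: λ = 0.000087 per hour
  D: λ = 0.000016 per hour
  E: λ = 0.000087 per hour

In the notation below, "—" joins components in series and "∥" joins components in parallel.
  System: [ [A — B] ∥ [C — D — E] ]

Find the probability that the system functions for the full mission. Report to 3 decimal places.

R(A) = exp(−0.000069 × 2500) = 0.84156
R(B) = exp(−0.0000078 × 2500) = 0.98069
R(C) = exp(−0.000087 × 2500) = 0.80453
R(D) = exp(−0.000016 × 2500) = 0.96079
R(E) = exp(−0.000087 × 2500) = 0.80453
Series (A and B): 0.84156 × 0.98069 = 0.82531
Series (C, D, and E): 0.80453 × 0.96079 × 0.80453 = 0.62189
Parallel ([0.82531] and [0.62189]): 1 − (1 − 0.82531)(1 − 0.62189) = 0.934

0.934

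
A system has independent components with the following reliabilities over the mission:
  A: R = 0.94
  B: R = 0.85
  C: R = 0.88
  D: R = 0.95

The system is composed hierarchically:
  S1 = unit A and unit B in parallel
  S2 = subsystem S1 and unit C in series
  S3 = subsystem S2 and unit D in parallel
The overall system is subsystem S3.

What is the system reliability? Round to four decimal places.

Parallel (A and B): 1 − (1 − 0.940000)(1 − 0.850000) = 0.991000
Series ([0.991000] and C): 0.991000 × 0.880000 = 0.872080
Parallel ([0.872080] and D): 1 − (1 − 0.872080)(1 − 0.950000) = 0.9936

0.9936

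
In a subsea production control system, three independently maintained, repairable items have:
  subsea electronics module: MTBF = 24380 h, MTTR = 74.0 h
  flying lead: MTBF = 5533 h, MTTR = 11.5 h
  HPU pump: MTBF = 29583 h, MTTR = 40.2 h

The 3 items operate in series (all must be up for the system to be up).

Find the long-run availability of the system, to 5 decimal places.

0.99356

A(subsea electronics module) = MTBF/(MTBF+MTTR) = 24380/(24380+74.0) = 0.996974
A(flying lead) = MTBF/(MTBF+MTTR) = 5533/(5533+11.5) = 0.997926
A(HPU pump) = MTBF/(MTBF+MTTR) = 29583/(29583+40.2) = 0.998643
Series availability: 0.996974 × 0.997926 × 0.998643 = 0.99356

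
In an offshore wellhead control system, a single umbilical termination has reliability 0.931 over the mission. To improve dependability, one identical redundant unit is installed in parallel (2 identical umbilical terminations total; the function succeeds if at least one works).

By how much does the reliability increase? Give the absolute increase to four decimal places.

R_before = 0.931
R_after = 1 − (1 − 0.931)^2 = 0.9952
ΔR = 0.9952 − 0.931 = 0.0642

0.0642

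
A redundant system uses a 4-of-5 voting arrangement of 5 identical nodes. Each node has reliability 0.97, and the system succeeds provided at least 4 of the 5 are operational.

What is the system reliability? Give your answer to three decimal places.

0.992

R = Σ_{i=4}^{5} C(5,i) p^i (1−p)^{5−i} with p = 0.97
C(5,4)·0.97^4·0.03^1 = 0.13279
C(5,5)·0.97^5·0.03^0 = 0.85873
Sum = 0.992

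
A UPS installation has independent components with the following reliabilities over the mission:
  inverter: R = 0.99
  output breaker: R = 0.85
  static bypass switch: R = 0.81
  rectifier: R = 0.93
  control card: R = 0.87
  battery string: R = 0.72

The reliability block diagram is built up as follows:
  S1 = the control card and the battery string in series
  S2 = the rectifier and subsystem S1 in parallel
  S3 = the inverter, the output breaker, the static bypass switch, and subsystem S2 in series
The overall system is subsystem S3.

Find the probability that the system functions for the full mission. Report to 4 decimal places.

Series (control card and battery string): 0.870000 × 0.720000 = 0.626400
Parallel (rectifier and [0.626400]): 1 − (1 − 0.930000)(1 − 0.626400) = 0.973848
Series (inverter, output breaker, static bypass switch, and [0.973848]): 0.990000 × 0.850000 × 0.810000 × 0.973848 = 0.6638

0.6638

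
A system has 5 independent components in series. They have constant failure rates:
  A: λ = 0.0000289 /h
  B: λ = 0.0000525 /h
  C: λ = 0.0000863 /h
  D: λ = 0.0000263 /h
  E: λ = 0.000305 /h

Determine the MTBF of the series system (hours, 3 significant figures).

2000

Series of exponential components: λ_sys = Σ λ_i
λ_sys = 0.0000289 + 0.0000525 + 0.0000863 + 0.0000263 + 0.000305 = 4.9900e-04 /h
MTBF = 1 / λ_sys = 2000 h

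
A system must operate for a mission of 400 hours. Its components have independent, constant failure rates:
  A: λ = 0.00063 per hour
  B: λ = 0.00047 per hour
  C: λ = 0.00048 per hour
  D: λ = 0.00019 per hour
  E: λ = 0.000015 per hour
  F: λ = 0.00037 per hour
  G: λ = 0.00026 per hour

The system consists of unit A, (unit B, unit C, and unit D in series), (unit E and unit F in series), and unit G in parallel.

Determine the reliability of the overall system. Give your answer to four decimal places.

R(A) = exp(−0.00063 × 400) = 0.777245
R(B) = exp(−0.00047 × 400) = 0.828615
R(C) = exp(−0.00048 × 400) = 0.825307
R(D) = exp(−0.00019 × 400) = 0.926816
R(E) = exp(−0.000015 × 400) = 0.994018
R(F) = exp(−0.00037 × 400) = 0.862431
R(G) = exp(−0.00026 × 400) = 0.901225
Series (B, C, and D): 0.828615 × 0.825307 × 0.926816 = 0.633814
Series (E and F): 0.994018 × 0.862431 = 0.857272
Parallel (A, [0.633814], [0.857272], and G): 1 − (1 − 0.777245)(1 − 0.633814)(1 − 0.857272)(1 − 0.901225) = 0.9989

0.9989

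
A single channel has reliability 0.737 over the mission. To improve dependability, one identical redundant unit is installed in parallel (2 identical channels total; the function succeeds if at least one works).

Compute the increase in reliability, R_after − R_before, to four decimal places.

R_before = 0.737
R_after = 1 − (1 − 0.737)^2 = 0.9308
ΔR = 0.9308 − 0.737 = 0.1938

0.1938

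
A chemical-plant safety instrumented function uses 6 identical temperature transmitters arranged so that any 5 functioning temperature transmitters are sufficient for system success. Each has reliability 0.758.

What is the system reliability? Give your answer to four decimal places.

0.5530

R = Σ_{i=5}^{6} C(6,i) p^i (1−p)^{6−i} with p = 0.758
C(6,5)·0.758^5·0.242^1 = 0.363340
C(6,6)·0.758^6·0.242^0 = 0.189677
Sum = 0.5530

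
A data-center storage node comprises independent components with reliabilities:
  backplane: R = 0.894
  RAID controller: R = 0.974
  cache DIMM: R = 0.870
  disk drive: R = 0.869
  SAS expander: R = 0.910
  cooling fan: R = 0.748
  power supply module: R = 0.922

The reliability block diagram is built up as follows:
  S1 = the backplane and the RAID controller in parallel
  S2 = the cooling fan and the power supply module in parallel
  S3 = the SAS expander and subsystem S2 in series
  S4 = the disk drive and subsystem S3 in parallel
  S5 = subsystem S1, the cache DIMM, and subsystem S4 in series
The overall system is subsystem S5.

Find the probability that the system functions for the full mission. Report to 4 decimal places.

0.8553

Parallel (backplane and RAID controller): 1 − (1 − 0.894000)(1 − 0.974000) = 0.997244
Parallel (cooling fan and power supply module): 1 − (1 − 0.748000)(1 − 0.922000) = 0.980344
Series (SAS expander and [0.980344]): 0.910000 × 0.980344 = 0.892113
Parallel (disk drive and [0.892113]): 1 − (1 − 0.869000)(1 − 0.892113) = 0.985867
Series ([0.997244], cache DIMM, and [0.985867]): 0.997244 × 0.870000 × 0.985867 = 0.8553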